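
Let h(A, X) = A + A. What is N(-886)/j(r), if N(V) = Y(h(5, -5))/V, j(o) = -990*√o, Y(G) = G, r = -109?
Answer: -I*√109/9560826 ≈ -1.092e-6*I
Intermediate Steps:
h(A, X) = 2*A
N(V) = 10/V (N(V) = (2*5)/V = 10/V)
N(-886)/j(r) = (10/(-886))/((-990*I*√109)) = (10*(-1/886))/((-990*I*√109)) = -5*I*√109/107910/443 = -I*√109/9560826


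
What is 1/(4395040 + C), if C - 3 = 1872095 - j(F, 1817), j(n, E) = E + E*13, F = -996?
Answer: 1/6241700 ≈ 1.6021e-7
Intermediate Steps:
j(n, E) = 14*E (j(n, E) = E + 13*E = 14*E)
C = 1846660 (C = 3 + (1872095 - 14*1817) = 3 + (1872095 - 1*25438) = 3 + (1872095 - 25438) = 3 + 1846657 = 1846660)
1/(4395040 + C) = 1/(4395040 + 1846660) = 1/6241700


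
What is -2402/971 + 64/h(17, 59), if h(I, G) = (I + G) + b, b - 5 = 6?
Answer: -146830/84477 ≈ -1.7381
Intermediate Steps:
b = 11 (b = 5 + 6 = 11)
h(I, G) = 11 + G + I (h(I, G) = (I + G) + 11 = (G + I) + 11 = 11 + G + I)
-2402/971 + 64/h(17, 59) = -2402/971 + 64/(11 + 59 + 17) = -2402*1/971 + 64/87 = -2402/971 + 64*(1/87) = -2402/971 + 64/87 = -146830/84477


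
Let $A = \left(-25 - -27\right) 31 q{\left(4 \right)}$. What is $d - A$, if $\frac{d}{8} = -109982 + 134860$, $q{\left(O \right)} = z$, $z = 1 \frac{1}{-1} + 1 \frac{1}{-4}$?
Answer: $\frac{398203}{2} \approx 1.991 \cdot 10^{5}$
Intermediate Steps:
$z = - \frac{5}{4}$ ($z = 1 \left(-1\right) + 1 \left(- \frac{1}{4}\right) = -1 - \frac{1}{4} = - \frac{5}{4} \approx -1.25$)
$q{\left(O \right)} = - \frac{5}{4}$
$d = 199024$ ($d = 8 \left(-109982 + 134860\right) = 8 \cdot 24878 = 199024$)
$A = - \frac{155}{2}$ ($A = \left(-25 - -27\right) 31 \left(- \frac{5}{4}\right) = \left(-25 + 27\right) 31 \left(- \frac{5}{4}\right) = 2 \cdot 31 \left(- \frac{5}{4}\right) = 62 \left(- \frac{5}{4}\right) = - \frac{155}{2} \approx -77.5$)
$d - A = 199024 - - \frac{155}{2} = 199024 + \frac{155}{2} = \frac{398203}{2}$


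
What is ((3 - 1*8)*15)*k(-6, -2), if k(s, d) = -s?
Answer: -450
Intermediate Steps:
((3 - 1*8)*15)*k(-6, -2) = ((3 - 1*8)*15)*(-1*(-6)) = ((3 - 8)*15)*6 = -5*15*6 = -75*6 = -450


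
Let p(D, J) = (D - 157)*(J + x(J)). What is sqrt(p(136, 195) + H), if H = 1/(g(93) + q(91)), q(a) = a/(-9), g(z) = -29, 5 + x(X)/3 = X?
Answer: 3*I*sqrt(13823062)/88 ≈ 126.75*I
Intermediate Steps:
x(X) = -15 + 3*X
p(D, J) = (-157 + D)*(-15 + 4*J) (p(D, J) = (D - 157)*(J + (-15 + 3*J)) = (-157 + D)*(-15 + 4*J))
q(a) = -a/9 (q(a) = a*(-1/9) = -a/9)
H = -9/352 (H = 1/(-29 - 1/9*91) = 1/(-29 - 91/9) = 1/(-352/9) = -9/352 ≈ -0.025568)
sqrt(p(136, 195) + H) = sqrt((2355 - 628*195 - 15*136 + 4*136*195) - 9/352) = sqrt((2355 - 122460 - 2040 + 106080) - 9/352) = sqrt(-16065 - 9/352) = sqrt(-5654889/352) = 3*I*sqrt(13823062)/88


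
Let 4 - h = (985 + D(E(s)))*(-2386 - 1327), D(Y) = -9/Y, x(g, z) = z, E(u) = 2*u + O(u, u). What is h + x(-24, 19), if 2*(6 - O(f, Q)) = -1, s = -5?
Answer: 25668130/7 ≈ 3.6669e+6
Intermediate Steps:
O(f, Q) = 13/2 (O(f, Q) = 6 - ½*(-1) = 6 + ½ = 13/2)
E(u) = 13/2 + 2*u (E(u) = 2*u + 13/2 = 13/2 + 2*u)
h = 25667997/7 (h = 4 - (985 - 9/(13/2 + 2*(-5)))*(-2386 - 1327) = 4 - (985 - 9/(13/2 - 10))*(-3713) = 4 - (985 - 9/(-7/2))*(-3713) = 4 - (985 - 9*(-2/7))*(-3713) = 4 - (985 + 18/7)*(-3713) = 4 - 6913*(-3713)/7 = 4 - 1*(-25667969/7) = 4 + 25667969/7 = 25667997/7 ≈ 3.6669e+6)
h + x(-24, 19) = 25667997/7 + 19 = 25668130/7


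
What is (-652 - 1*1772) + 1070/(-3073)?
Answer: -7450022/3073 ≈ -2424.3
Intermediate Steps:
(-652 - 1*1772) + 1070/(-3073) = (-652 - 1772) + 1070*(-1/3073) = -2424 - 1070/3073 = -7450022/3073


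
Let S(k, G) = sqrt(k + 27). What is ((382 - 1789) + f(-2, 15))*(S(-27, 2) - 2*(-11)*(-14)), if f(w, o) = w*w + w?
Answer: 432740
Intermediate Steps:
f(w, o) = w + w**2 (f(w, o) = w**2 + w = w + w**2)
S(k, G) = sqrt(27 + k)
((382 - 1789) + f(-2, 15))*(S(-27, 2) - 2*(-11)*(-14)) = ((382 - 1789) - 2*(1 - 2))*(sqrt(27 - 27) - 2*(-11)*(-14)) = (-1407 - 2*(-1))*(sqrt(0) + 22*(-14)) = (-1407 + 2)*(0 - 308) = -1405*(-308) = 432740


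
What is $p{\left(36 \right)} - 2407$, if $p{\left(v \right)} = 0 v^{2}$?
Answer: $-2407$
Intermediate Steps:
$p{\left(v \right)} = 0$
$p{\left(36 \right)} - 2407 = 0 - 2407 = -2407$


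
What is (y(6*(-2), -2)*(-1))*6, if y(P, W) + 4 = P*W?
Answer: -120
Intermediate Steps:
y(P, W) = -4 + P*W
(y(6*(-2), -2)*(-1))*6 = ((-4 + (6*(-2))*(-2))*(-1))*6 = ((-4 - 12*(-2))*(-1))*6 = ((-4 + 24)*(-1))*6 = (20*(-1))*6 = -20*6 = -120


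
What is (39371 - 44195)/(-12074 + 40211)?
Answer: -1608/9379 ≈ -0.17145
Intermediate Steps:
(39371 - 44195)/(-12074 + 40211) = -4824/28137 = -4824*1/28137 = -1608/9379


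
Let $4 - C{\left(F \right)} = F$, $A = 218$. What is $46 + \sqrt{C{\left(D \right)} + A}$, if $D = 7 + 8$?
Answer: $46 + 3 \sqrt{23} \approx 60.388$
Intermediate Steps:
$D = 15$
$C{\left(F \right)} = 4 - F$
$46 + \sqrt{C{\left(D \right)} + A} = 46 + \sqrt{\left(4 - 15\right) + 218} = 46 + \sqrt{-11 + 218} = 46 + \sqrt{207} = 46 + 3 \sqrt{23}$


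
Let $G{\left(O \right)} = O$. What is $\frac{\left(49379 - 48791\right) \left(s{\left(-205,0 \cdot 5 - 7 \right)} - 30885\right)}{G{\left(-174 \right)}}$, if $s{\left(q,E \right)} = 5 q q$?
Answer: $- \frac{17565520}{29} \approx -6.0571 \cdot 10^{5}$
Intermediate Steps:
$s{\left(q,E \right)} = 5 q^{2}$
$\frac{\left(49379 - 48791\right) \left(s{\left(-205,0 \cdot 5 - 7 \right)} - 30885\right)}{G{\left(-174 \right)}} = \frac{\left(49379 - 48791\right) \left(5 \left(-205\right)^{2} - 30885\right)}{-174} = 588 \left(5 \cdot 42025 - 30885\right) \left(- \frac{1}{174}\right) = 588 \left(210125 - 30885\right) \left(- \frac{1}{174}\right) = 588 \cdot 179240 \left(- \frac{1}{174}\right) = 105393120 \left(- \frac{1}{174}\right) = - \frac{17565520}{29}$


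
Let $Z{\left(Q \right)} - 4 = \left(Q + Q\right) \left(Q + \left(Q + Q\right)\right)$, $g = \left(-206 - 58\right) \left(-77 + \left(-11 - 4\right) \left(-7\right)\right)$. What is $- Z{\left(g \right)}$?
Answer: $-327849988$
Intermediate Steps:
$g = -7392$ ($g = - 264 \left(-77 - -105\right) = - 264 \left(-77 + 105\right) = \left(-264\right) 28 = -7392$)
$Z{\left(Q \right)} = 4 + 6 Q^{2}$ ($Z{\left(Q \right)} = 4 + \left(Q + Q\right) \left(Q + \left(Q + Q\right)\right) = 4 + 2 Q \left(Q + 2 Q\right) = 4 + 2 Q 3 Q = 4 + 6 Q^{2}$)
$- Z{\left(g \right)} = - (4 + 6 \left(-7392\right)^{2}) = - (4 + 6 \cdot 54641664) = - (4 + 327849984) = \left(-1\right) 327849988 = -327849988$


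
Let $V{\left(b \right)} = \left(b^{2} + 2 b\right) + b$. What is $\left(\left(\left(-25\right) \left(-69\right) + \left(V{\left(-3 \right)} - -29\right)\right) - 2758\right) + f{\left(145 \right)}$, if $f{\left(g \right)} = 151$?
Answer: $-853$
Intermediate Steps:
$V{\left(b \right)} = b^{2} + 3 b$
$\left(\left(\left(-25\right) \left(-69\right) + \left(V{\left(-3 \right)} - -29\right)\right) - 2758\right) + f{\left(145 \right)} = \left(\left(\left(-25\right) \left(-69\right) - \left(-29 + 3 \left(3 - 3\right)\right)\right) - 2758\right) + 151 = \left(\left(1725 + \left(\left(-3\right) 0 + 29\right)\right) - 2758\right) + 151 = \left(\left(1725 + \left(0 + 29\right)\right) - 2758\right) + 151 = \left(\left(1725 + 29\right) - 2758\right) + 151 = \left(1754 - 2758\right) + 151 = -1004 + 151 = -853$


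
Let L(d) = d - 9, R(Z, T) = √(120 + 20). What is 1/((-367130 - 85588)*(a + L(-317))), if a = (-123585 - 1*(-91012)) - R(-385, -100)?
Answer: 32899/489996638607798 - √35/244998319303899 ≈ 6.7117e-11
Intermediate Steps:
R(Z, T) = 2*√35 (R(Z, T) = √140 = 2*√35)
L(d) = -9 + d
a = -32573 - 2*√35 (a = (-123585 - 1*(-91012)) - 2*√35 = (-123585 + 91012) - 2*√35 = -32573 - 2*√35 ≈ -32585.)
1/((-367130 - 85588)*(a + L(-317))) = 1/((-367130 - 85588)*((-32573 - 2*√35) + (-9 - 317))) = 1/(-452718*((-32573 - 2*√35) - 326)) = 1/(-452718*(-32899 - 2*√35)) = 1/(14893969482 + 905436*√35)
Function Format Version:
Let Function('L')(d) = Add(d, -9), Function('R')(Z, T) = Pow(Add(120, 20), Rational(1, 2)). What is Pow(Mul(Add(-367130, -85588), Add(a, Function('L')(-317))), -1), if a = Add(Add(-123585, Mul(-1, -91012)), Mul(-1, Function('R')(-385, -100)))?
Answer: Add(Rational(32899, 489996638607798), Mul(Rational(-1, 244998319303899), Pow(35, Rational(1, 2)))) ≈ 6.7117e-11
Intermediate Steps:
Function('R')(Z, T) = Mul(2, Pow(35, Rational(1, 2))) (Function('R')(Z, T) = Pow(140, Rational(1, 2)) = Mul(2, Pow(35, Rational(1, 2))))
Function('L')(d) = Add(-9, d)
a = Add(-32573, Mul(-2, Pow(35, Rational(1, 2)))) (a = Add(Add(-123585, Mul(-1, -91012)), Mul(-1, Mul(2, Pow(35, Rational(1, 2))))) = Add(Add(-123585, 91012), Mul(-2, Pow(35, Rational(1, 2)))) = Add(-32573, Mul(-2, Pow(35, Rational(1, 2)))) ≈ -32585.)
Pow(Mul(Add(-367130, -85588), Add(a, Function('L')(-317))), -1) = Pow(Mul(Add(-367130, -85588), Add(Add(-32573, Mul(-2, Pow(35, Rational(1, 2)))), Add(-9, -317))), -1) = Pow(Mul(-452718, Add(Add(-32573, Mul(-2, Pow(35, Rational(1, 2)))), -326)), -1) = Pow(Mul(-452718, Add(-32899, Mul(-2, Pow(35, Rational(1, 2))))), -1) = Pow(Add(14893969482, Mul(905436, Pow(35, Rational(1, 2)))), -1)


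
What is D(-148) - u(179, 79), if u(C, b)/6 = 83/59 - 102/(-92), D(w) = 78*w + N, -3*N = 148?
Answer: -47257903/4071 ≈ -11608.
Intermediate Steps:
N = -148/3 (N = -1/3*148 = -148/3 ≈ -49.333)
D(w) = -148/3 + 78*w (D(w) = 78*w - 148/3 = -148/3 + 78*w)
u(C, b) = 20481/1357 (u(C, b) = 6*(83/59 - 102/(-92)) = 6*(83*(1/59) - 102*(-1/92)) = 6*(83/59 + 51/46) = 6*(6827/2714) = 20481/1357)
D(-148) - u(179, 79) = (-148/3 + 78*(-148)) - 1*20481/1357 = (-148/3 - 11544) - 20481/1357 = -34780/3 - 20481/1357 = -47257903/4071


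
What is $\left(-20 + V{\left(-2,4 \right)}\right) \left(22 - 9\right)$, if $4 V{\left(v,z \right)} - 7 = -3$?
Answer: $-247$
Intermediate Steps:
$V{\left(v,z \right)} = 1$ ($V{\left(v,z \right)} = \frac{7}{4} + \frac{1}{4} \left(-3\right) = \frac{7}{4} - \frac{3}{4} = 1$)
$\left(-20 + V{\left(-2,4 \right)}\right) \left(22 - 9\right) = \left(-20 + 1\right) \left(22 - 9\right) = - 19 \left(22 - 9\right) = \left(-19\right) 13 = -247$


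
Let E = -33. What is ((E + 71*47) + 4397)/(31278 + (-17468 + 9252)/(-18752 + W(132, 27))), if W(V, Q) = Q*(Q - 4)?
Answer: 139626831/567109634 ≈ 0.24621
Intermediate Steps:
W(V, Q) = Q*(-4 + Q)
((E + 71*47) + 4397)/(31278 + (-17468 + 9252)/(-18752 + W(132, 27))) = ((-33 + 71*47) + 4397)/(31278 + (-17468 + 9252)/(-18752 + 27*(-4 + 27))) = ((-33 + 3337) + 4397)/(31278 - 8216/(-18752 + 27*23)) = (3304 + 4397)/(31278 - 8216/(-18752 + 621)) = 7701/(31278 - 8216/(-18131)) = 7701/(31278 - 8216*(-1/18131)) = 7701/(31278 + 8216/18131) = 7701/(567109634/18131) = 7701*(18131/567109634) = 139626831/567109634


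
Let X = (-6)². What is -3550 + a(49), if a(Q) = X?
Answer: -3514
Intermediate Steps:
X = 36
a(Q) = 36
-3550 + a(49) = -3550 + 36 = -3514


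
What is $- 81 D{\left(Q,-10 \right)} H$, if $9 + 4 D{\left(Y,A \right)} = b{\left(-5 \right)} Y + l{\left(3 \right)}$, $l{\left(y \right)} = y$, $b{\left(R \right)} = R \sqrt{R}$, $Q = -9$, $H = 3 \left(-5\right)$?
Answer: $- \frac{3645}{2} + \frac{54675 i \sqrt{5}}{4} \approx -1822.5 + 30564.0 i$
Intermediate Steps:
$H = -15$
$b{\left(R \right)} = R^{\frac{3}{2}}$
$D{\left(Y,A \right)} = - \frac{3}{2} - \frac{5 i Y \sqrt{5}}{4}$ ($D{\left(Y,A \right)} = - \frac{9}{4} + \frac{\left(-5\right)^{\frac{3}{2}} Y + 3}{4} = - \frac{9}{4} + \frac{- 5 i \sqrt{5} Y + 3}{4} = - \frac{9}{4} + \frac{- 5 i Y \sqrt{5} + 3}{4} = - \frac{9}{4} + \frac{3 - 5 i Y \sqrt{5}}{4} = - \frac{9}{4} - \left(- \frac{3}{4} + \frac{5 i Y \sqrt{5}}{4}\right) = - \frac{3}{2} - \frac{5 i Y \sqrt{5}}{4}$)
$- 81 D{\left(Q,-10 \right)} H = - 81 \left(- \frac{3}{2} - \frac{5}{4} i \left(-9\right) \sqrt{5}\right) \left(-15\right) = - 81 \left(- \frac{3}{2} + \frac{45 i \sqrt{5}}{4}\right) \left(-15\right) = \left(\frac{243}{2} - \frac{3645 i \sqrt{5}}{4}\right) \left(-15\right) = - \frac{3645}{2} + \frac{54675 i \sqrt{5}}{4}$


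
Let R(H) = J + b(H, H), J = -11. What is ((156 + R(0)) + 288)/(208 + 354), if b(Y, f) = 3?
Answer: 218/281 ≈ 0.77580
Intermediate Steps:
R(H) = -8 (R(H) = -11 + 3 = -8)
((156 + R(0)) + 288)/(208 + 354) = ((156 - 8) + 288)/(208 + 354) = (148 + 288)/562 = 436*(1/562) = 218/281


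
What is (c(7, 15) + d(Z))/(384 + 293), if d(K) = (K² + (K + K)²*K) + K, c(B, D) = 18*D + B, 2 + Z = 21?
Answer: 28093/677 ≈ 41.496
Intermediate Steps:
Z = 19 (Z = -2 + 21 = 19)
c(B, D) = B + 18*D
d(K) = K + K² + 4*K³ (d(K) = (K² + (2*K)²*K) + K = (K² + (4*K²)*K) + K = (K² + 4*K³) + K = K + K² + 4*K³)
(c(7, 15) + d(Z))/(384 + 293) = ((7 + 18*15) + 19*(1 + 19 + 4*19²))/(384 + 293) = ((7 + 270) + 19*(1 + 19 + 4*361))/677 = (277 + 19*(1 + 19 + 1444))*(1/677) = (277 + 19*1464)*(1/677) = (277 + 27816)*(1/677) = 28093*(1/677) = 28093/677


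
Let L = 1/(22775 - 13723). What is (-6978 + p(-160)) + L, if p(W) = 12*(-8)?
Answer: -64033847/9052 ≈ -7074.0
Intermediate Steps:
p(W) = -96
L = 1/9052 ≈ 0.00011047
(-6978 + p(-160)) + L = (-6978 - 96) + 1/9052 = -7074 + 1/9052 = -64033847/9052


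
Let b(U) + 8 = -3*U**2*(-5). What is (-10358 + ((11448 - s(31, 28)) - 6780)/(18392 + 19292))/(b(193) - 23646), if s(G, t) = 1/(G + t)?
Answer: -23029246037/1189675551836 ≈ -0.019358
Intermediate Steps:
b(U) = -8 + 15*U**2 (b(U) = -8 - 3*U**2*(-5) = -8 + 15*U**2)
(-10358 + ((11448 - s(31, 28)) - 6780)/(18392 + 19292))/(b(193) - 23646) = (-10358 + ((11448 - 1/(31 + 28)) - 6780)/(18392 + 19292))/((-8 + 15*193**2) - 23646) = (-10358 + ((11448 - 1/59) - 6780)/37684)/((-8 + 15*37249) - 23646) = (-10358 + ((11448 - 1*1/59) - 6780)*(1/37684))/((-8 + 558735) - 23646) = (-10358 + ((11448 - 1/59) - 6780)*(1/37684))/(558727 - 23646) = (-10358 + (675431/59 - 6780)*(1/37684))/535081 = (-10358 + (275411/59)*(1/37684))*(1/535081) = (-10358 + 275411/2223356)*(1/535081) = -23029246037/2223356*1/535081 = -23029246037/1189675551836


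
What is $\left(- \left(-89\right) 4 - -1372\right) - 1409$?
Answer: $319$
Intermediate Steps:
$\left(- \left(-89\right) 4 - -1372\right) - 1409 = \left(\left(-1\right) \left(-356\right) + 1372\right) - 1409 = \left(356 + 1372\right) - 1409 = 1728 - 1409 = 319$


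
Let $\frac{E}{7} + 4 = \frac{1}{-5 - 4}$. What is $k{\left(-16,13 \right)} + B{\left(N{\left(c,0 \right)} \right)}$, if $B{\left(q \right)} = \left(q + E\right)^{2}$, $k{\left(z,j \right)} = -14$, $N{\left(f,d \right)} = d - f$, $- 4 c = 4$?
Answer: $\frac{61366}{81} \approx 757.6$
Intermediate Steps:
$c = -1$ ($c = \left(- \frac{1}{4}\right) 4 = -1$)
$E = - \frac{259}{9}$ ($E = -28 + \frac{7}{-5 - 4} = -28 + \frac{7}{-9} = -28 + 7 \left(- \frac{1}{9}\right) = -28 - \frac{7}{9} = - \frac{259}{9} \approx -28.778$)
$B{\left(q \right)} = \left(- \frac{259}{9} + q\right)^{2}$ ($B{\left(q \right)} = \left(q - \frac{259}{9}\right)^{2} = \left(- \frac{259}{9} + q\right)^{2}$)
$k{\left(-16,13 \right)} + B{\left(N{\left(c,0 \right)} \right)} = -14 + \frac{\left(-259 + 9 \left(0 - -1\right)\right)^{2}}{81} = -14 + \frac{\left(-259 + 9 \left(0 + 1\right)\right)^{2}}{81} = -14 + \frac{\left(-259 + 9 \cdot 1\right)^{2}}{81} = -14 + \frac{\left(-259 + 9\right)^{2}}{81} = -14 + \frac{\left(-250\right)^{2}}{81} = -14 + \frac{1}{81} \cdot 62500 = -14 + \frac{62500}{81} = \frac{61366}{81}$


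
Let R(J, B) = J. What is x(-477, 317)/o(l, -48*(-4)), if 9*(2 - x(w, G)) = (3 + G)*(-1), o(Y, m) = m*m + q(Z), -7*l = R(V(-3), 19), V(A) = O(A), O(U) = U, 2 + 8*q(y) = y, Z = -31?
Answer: 208/204147 ≈ 0.0010189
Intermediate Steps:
q(y) = -¼ + y/8
V(A) = A
l = 3/7 (l = -⅐*(-3) = 3/7 ≈ 0.42857)
o(Y, m) = -33/8 + m² (o(Y, m) = m*m + (-¼ + (⅛)*(-31)) = m² + (-¼ - 31/8) = m² - 33/8 = -33/8 + m²)
x(w, G) = 7/3 + G/9 (x(w, G) = 2 - (3 + G)*(-1)/9 = 2 - (-3 - G)/9 = 2 + (⅓ + G/9) = 7/3 + G/9)
x(-477, 317)/o(l, -48*(-4)) = (7/3 + (⅑)*317)/(-33/8 + (-48*(-4))²) = (7/3 + 317/9)/(-33/8 + 192²) = 338/(9*(-33/8 + 36864)) = 338/(9*(294879/8)) = (338/9)*(8/294879) = 208/204147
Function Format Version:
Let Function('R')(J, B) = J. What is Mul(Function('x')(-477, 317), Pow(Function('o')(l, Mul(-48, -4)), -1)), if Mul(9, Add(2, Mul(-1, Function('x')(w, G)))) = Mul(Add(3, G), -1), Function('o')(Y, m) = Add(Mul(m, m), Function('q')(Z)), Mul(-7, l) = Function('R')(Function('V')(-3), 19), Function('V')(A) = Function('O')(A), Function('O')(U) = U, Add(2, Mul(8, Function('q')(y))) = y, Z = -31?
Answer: Rational(208, 204147) ≈ 0.0010189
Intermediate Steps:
Function('q')(y) = Add(Rational(-1, 4), Mul(Rational(1, 8), y))
Function('V')(A) = A
l = Rational(3, 7) (l = Mul(Rational(-1, 7), -3) = Rational(3, 7) ≈ 0.42857)
Function('o')(Y, m) = Add(Rational(-33, 8), Pow(m, 2)) (Function('o')(Y, m) = Add(Mul(m, m), Add(Rational(-1, 4), Mul(Rational(1, 8), -31))) = Add(Pow(m, 2), Add(Rational(-1, 4), Rational(-31, 8))) = Add(Pow(m, 2), Rational(-33, 8)) = Add(Rational(-33, 8), Pow(m, 2)))
Function('x')(w, G) = Add(Rational(7, 3), Mul(Rational(1, 9), G)) (Function('x')(w, G) = Add(2, Mul(Rational(-1, 9), Mul(Add(3, G), -1))) = Add(2, Mul(Rational(-1, 9), Add(-3, Mul(-1, G)))) = Add(2, Add(Rational(1, 3), Mul(Rational(1, 9), G))) = Add(Rational(7, 3), Mul(Rational(1, 9), G)))
Mul(Function('x')(-477, 317), Pow(Function('o')(l, Mul(-48, -4)), -1)) = Mul(Add(Rational(7, 3), Mul(Rational(1, 9), 317)), Pow(Add(Rational(-33, 8), Pow(Mul(-48, -4), 2)), -1)) = Mul(Add(Rational(7, 3), Rational(317, 9)), Pow(Add(Rational(-33, 8), Pow(192, 2)), -1)) = Mul(Rational(338, 9), Pow(Add(Rational(-33, 8), 36864), -1)) = Mul(Rational(338, 9), Pow(Rational(294879, 8), -1)) = Mul(Rational(338, 9), Rational(8, 294879)) = Rational(208, 204147)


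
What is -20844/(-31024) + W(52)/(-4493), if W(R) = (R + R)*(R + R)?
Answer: -60475873/34847708 ≈ -1.7354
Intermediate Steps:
W(R) = 4*R² (W(R) = (2*R)*(2*R) = 4*R²)
-20844/(-31024) + W(52)/(-4493) = -20844/(-31024) + (4*52²)/(-4493) = -20844*(-1/31024) + (4*2704)*(-1/4493) = 5211/7756 + 10816*(-1/4493) = 5211/7756 - 10816/4493 = -60475873/34847708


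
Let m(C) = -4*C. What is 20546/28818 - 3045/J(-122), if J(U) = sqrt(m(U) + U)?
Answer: 10273/14409 - 1015*sqrt(366)/122 ≈ -158.45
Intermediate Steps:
J(U) = sqrt(3)*sqrt(-U) (J(U) = sqrt(-4*U + U) = sqrt(-3*U) = sqrt(3)*sqrt(-U))
20546/28818 - 3045/J(-122) = 20546/28818 - 3045*sqrt(366)/366 = 20546*(1/28818) - 3045*sqrt(366)/366 = 10273/14409 - 3045*sqrt(366)/366 = 10273/14409 - 1015*sqrt(366)/122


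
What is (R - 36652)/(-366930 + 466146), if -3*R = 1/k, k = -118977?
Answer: -13082235011/35413266096 ≈ -0.36942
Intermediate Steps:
R = 1/356931 (R = -⅓/(-118977) = -⅓*(-1/118977) = 1/356931 ≈ 2.8017e-6)
(R - 36652)/(-366930 + 466146) = (1/356931 - 36652)/(-366930 + 466146) = -13082235011/356931/99216 = -13082235011/356931*1/99216 = -13082235011/35413266096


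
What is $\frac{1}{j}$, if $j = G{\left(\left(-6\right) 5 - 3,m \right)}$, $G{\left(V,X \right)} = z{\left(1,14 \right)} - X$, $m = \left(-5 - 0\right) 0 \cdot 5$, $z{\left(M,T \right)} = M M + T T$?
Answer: $\frac{1}{197} \approx 0.0050761$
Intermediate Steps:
$z{\left(M,T \right)} = M^{2} + T^{2}$
$m = 0$ ($m = \left(-5 + 0\right) 0 \cdot 5 = \left(-5\right) 0 \cdot 5 = 0 \cdot 5 = 0$)
$G{\left(V,X \right)} = 197 - X$ ($G{\left(V,X \right)} = \left(1^{2} + 14^{2}\right) - X = \left(1 + 196\right) - X = 197 - X$)
$j = 197$ ($j = 197 - 0 = 197 + 0 = 197$)
$\frac{1}{j} = \frac{1}{197}$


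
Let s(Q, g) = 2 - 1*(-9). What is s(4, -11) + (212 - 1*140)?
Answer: 83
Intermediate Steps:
s(Q, g) = 11 (s(Q, g) = 2 + 9 = 11)
s(4, -11) + (212 - 1*140) = 11 + (212 - 1*140) = 11 + (212 - 140) = 11 + 72 = 83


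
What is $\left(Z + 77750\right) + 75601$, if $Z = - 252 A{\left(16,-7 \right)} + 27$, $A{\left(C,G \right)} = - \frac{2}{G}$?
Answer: $153306$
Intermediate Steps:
$Z = -45$ ($Z = - 252 \left(- \frac{2}{-7}\right) + 27 = - 252 \left(\left(-2\right) \left(- \frac{1}{7}\right)\right) + 27 = \left(-252\right) \frac{2}{7} + 27 = -72 + 27 = -45$)
$\left(Z + 77750\right) + 75601 = \left(-45 + 77750\right) + 75601 = 77705 + 75601 = 153306$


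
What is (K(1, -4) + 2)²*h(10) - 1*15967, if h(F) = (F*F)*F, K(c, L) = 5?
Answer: 33033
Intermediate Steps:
h(F) = F³ (h(F) = F²*F = F³)
(K(1, -4) + 2)²*h(10) - 1*15967 = (5 + 2)²*10³ - 1*15967 = 7²*1000 - 15967 = 49*1000 - 15967 = 49000 - 15967 = 33033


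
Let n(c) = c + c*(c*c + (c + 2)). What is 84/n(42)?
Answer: 2/1809 ≈ 0.0011056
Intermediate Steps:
n(c) = c + c*(2 + c + c²) (n(c) = c + c*(c² + (2 + c)) = c + c*(2 + c + c²))
84/n(42) = 84/((42*(3 + 42 + 42²))) = 84/((42*(3 + 42 + 1764))) = 84/((42*1809)) = 84/75978 = 84*(1/75978) = 2/1809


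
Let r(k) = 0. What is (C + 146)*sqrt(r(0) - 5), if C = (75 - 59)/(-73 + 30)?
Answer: 6262*I*sqrt(5)/43 ≈ 325.63*I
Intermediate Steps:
C = -16/43 (C = 16/(-43) = 16*(-1/43) = -16/43 ≈ -0.37209)
(C + 146)*sqrt(r(0) - 5) = (-16/43 + 146)*sqrt(0 - 5) = 6262*sqrt(-5)/43 = 6262*(I*sqrt(5))/43 = 6262*I*sqrt(5)/43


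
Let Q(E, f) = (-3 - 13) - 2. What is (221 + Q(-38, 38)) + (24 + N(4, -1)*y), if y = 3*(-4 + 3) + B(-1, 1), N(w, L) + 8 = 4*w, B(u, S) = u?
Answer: 195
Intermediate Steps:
Q(E, f) = -18 (Q(E, f) = -16 - 2 = -18)
N(w, L) = -8 + 4*w
y = -4 (y = 3*(-4 + 3) - 1 = 3*(-1) - 1 = -3 - 1 = -4)
(221 + Q(-38, 38)) + (24 + N(4, -1)*y) = (221 - 18) + (24 + (-8 + 4*4)*(-4)) = 203 + (24 + (-8 + 16)*(-4)) = 203 + (24 + 8*(-4)) = 203 + (24 - 32) = 203 - 8 = 195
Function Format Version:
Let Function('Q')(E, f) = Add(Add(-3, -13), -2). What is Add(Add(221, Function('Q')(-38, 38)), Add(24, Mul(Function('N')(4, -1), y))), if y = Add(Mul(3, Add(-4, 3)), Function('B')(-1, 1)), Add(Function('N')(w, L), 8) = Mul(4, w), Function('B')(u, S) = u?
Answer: 195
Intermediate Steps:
Function('Q')(E, f) = -18 (Function('Q')(E, f) = Add(-16, -2) = -18)
Function('N')(w, L) = Add(-8, Mul(4, w))
y = -4 (y = Add(Mul(3, Add(-4, 3)), -1) = Add(Mul(3, -1), -1) = Add(-3, -1) = -4)
Add(Add(221, Function('Q')(-38, 38)), Add(24, Mul(Function('N')(4, -1), y))) = Add(Add(221, -18), Add(24, Mul(Add(-8, Mul(4, 4)), -4))) = Add(203, Add(24, Mul(Add(-8, 16), -4))) = Add(203, Add(24, Mul(8, -4))) = Add(203, Add(24, -32)) = Add(203, -8) = 195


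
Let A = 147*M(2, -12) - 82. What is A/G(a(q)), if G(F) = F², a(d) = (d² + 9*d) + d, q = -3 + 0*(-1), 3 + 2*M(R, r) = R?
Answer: -311/882 ≈ -0.35261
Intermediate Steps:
M(R, r) = -3/2 + R/2
q = -3 (q = -3 + 0 = -3)
a(d) = d² + 10*d
A = -311/2 (A = 147*(-3/2 + (½)*2) - 82 = 147*(-3/2 + 1) - 82 = 147*(-½) - 82 = -147/2 - 82 = -311/2 ≈ -155.50)
A/G(a(q)) = -311*1/(9*(10 - 3)²)/2 = -311/(2*((-3*7)²)) = -311/(2*((-21)²)) = -311/2/441 = -311/2*1/441 = -311/882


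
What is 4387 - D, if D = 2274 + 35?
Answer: 2078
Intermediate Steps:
D = 2309
4387 - D = 4387 - 1*2309 = 4387 - 2309 = 2078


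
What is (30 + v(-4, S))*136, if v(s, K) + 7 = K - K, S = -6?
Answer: 3128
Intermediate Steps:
v(s, K) = -7 (v(s, K) = -7 + (K - K) = -7 + 0 = -7)
(30 + v(-4, S))*136 = (30 - 7)*136 = 23*136 = 3128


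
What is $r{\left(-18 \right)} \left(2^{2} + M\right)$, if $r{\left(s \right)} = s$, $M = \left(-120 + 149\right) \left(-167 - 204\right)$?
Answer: $193590$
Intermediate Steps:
$M = -10759$ ($M = 29 \left(-371\right) = -10759$)
$r{\left(-18 \right)} \left(2^{2} + M\right) = - 18 \left(2^{2} - 10759\right) = - 18 \left(4 - 10759\right) = \left(-18\right) \left(-10755\right) = 193590$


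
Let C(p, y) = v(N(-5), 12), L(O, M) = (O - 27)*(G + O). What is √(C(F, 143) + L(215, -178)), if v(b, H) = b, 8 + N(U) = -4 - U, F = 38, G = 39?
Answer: 3*√5305 ≈ 218.51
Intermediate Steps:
L(O, M) = (-27 + O)*(39 + O) (L(O, M) = (O - 27)*(39 + O) = (-27 + O)*(39 + O))
N(U) = -12 - U (N(U) = -8 + (-4 - U) = -12 - U)
C(p, y) = -7 (C(p, y) = -12 - 1*(-5) = -12 + 5 = -7)
√(C(F, 143) + L(215, -178)) = √(-7 + (-1053 + 215² + 12*215)) = √(-7 + (-1053 + 46225 + 2580)) = √(-7 + 47752) = √47745 = 3*√5305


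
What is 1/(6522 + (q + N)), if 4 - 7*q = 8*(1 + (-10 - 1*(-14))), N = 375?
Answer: 7/48243 ≈ 0.00014510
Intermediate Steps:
q = -36/7 (q = 4/7 - 8*(1 + (-10 - 1*(-14)))/7 = 4/7 - 8*(1 + (-10 + 14))/7 = 4/7 - 8*(1 + 4)/7 = 4/7 - 8*5/7 = 4/7 - ⅐*40 = 4/7 - 40/7 = -36/7 ≈ -5.1429)
1/(6522 + (q + N)) = 1/(6522 + (-36/7 + 375)) = 1/(6522 + 2589/7) = 1/(48243/7) = 7/48243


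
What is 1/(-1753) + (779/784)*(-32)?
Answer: -2731223/85897 ≈ -31.796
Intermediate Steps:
1/(-1753) + (779/784)*(-32) = -1/1753 + (779*(1/784))*(-32) = -1/1753 + (779/784)*(-32) = -1/1753 - 1558/49 = -2731223/85897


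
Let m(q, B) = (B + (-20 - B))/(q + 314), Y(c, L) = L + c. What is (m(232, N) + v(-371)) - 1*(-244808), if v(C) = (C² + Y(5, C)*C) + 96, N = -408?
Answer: 141504353/273 ≈ 5.1833e+5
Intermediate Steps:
m(q, B) = -20/(314 + q)
v(C) = 96 + C² + C*(5 + C) (v(C) = (C² + (C + 5)*C) + 96 = (C² + (5 + C)*C) + 96 = (C² + C*(5 + C)) + 96 = 96 + C² + C*(5 + C))
(m(232, N) + v(-371)) - 1*(-244808) = (-20/(314 + 232) + (96 + (-371)² - 371*(5 - 371))) - 1*(-244808) = (-20/546 + (96 + 137641 - 371*(-366))) + 244808 = (-20*1/546 + (96 + 137641 + 135786)) + 244808 = (-10/273 + 273523) + 244808 = 74671769/273 + 244808 = 141504353/273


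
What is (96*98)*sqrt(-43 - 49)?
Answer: 18816*I*sqrt(23) ≈ 90238.0*I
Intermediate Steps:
(96*98)*sqrt(-43 - 49) = 9408*sqrt(-92) = 9408*(2*I*sqrt(23)) = 18816*I*sqrt(23)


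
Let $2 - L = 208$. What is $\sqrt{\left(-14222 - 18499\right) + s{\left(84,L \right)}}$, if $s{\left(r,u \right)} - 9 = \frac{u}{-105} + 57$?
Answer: $\frac{i \sqrt{359999745}}{105} \approx 180.7 i$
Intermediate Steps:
$L = -206$ ($L = 2 - 208 = -206$)
$s{\left(r,u \right)} = 66 - \frac{u}{105}$ ($s{\left(r,u \right)} = 9 + \left(\frac{u}{-105} + 57\right) = 9 + \left(u \left(- \frac{1}{105}\right) + 57\right) = 9 - \left(-57 + \frac{u}{105}\right) = 66 - \frac{u}{105}$)
$\sqrt{\left(-14222 - 18499\right) + s{\left(84,L \right)}} = \sqrt{\left(-14222 - 18499\right) + \left(66 - - \frac{206}{105}\right)} = \sqrt{-32721 + \left(66 + \frac{206}{105}\right)} = \sqrt{-32721 + \frac{7136}{105}} = \sqrt{- \frac{3428569}{105}} = \frac{i \sqrt{359999745}}{105}$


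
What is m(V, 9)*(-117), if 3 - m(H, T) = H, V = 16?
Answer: 1521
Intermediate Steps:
m(H, T) = 3 - H
m(V, 9)*(-117) = (3 - 1*16)*(-117) = (3 - 16)*(-117) = -13*(-117) = 1521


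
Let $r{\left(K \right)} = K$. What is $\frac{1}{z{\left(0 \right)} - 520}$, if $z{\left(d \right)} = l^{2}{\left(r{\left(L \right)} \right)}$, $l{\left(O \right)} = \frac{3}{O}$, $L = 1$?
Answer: $- \frac{1}{511} \approx -0.0019569$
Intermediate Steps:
$z{\left(d \right)} = 9$ ($z{\left(d \right)} = \left(\frac{3}{1}\right)^{2} = \left(3 \cdot 1\right)^{2} = 3^{2} = 9$)
$\frac{1}{z{\left(0 \right)} - 520} = \frac{1}{9 - 520} = \frac{1}{-511} = - \frac{1}{511}$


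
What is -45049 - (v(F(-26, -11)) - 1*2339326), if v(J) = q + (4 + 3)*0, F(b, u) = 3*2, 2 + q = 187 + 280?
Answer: 2293812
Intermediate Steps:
q = 465 (q = -2 + (187 + 280) = -2 + 467 = 465)
F(b, u) = 6
v(J) = 465 (v(J) = 465 + (4 + 3)*0 = 465 + 7*0 = 465 + 0 = 465)
-45049 - (v(F(-26, -11)) - 1*2339326) = -45049 - (465 - 1*2339326) = -45049 - (465 - 2339326) = -45049 - 1*(-2338861) = -45049 + 2338861 = 2293812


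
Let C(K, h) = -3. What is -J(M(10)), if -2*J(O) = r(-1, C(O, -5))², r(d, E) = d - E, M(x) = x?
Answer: 2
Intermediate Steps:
J(O) = -2 (J(O) = -(-1 - 1*(-3))²/2 = -(-1 + 3)²/2 = -½*2² = -½*4 = -2)
-J(M(10)) = -1*(-2) = 2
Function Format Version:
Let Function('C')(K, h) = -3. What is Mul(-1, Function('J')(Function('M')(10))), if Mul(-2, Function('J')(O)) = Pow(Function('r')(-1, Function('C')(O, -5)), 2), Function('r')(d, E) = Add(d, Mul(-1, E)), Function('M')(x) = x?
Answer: 2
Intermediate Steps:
Function('J')(O) = -2 (Function('J')(O) = Mul(Rational(-1, 2), Pow(Add(-1, Mul(-1, -3)), 2)) = Mul(Rational(-1, 2), Pow(Add(-1, 3), 2)) = Mul(Rational(-1, 2), Pow(2, 2)) = Mul(Rational(-1, 2), 4) = -2)
Mul(-1, Function('J')(Function('M')(10))) = Mul(-1, -2) = 2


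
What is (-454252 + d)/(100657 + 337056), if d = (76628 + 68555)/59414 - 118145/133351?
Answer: -3598988240635925/3467963468549882 ≈ -1.0378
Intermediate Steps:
d = 12340831203/7922916314 (d = 145183*(1/59414) - 118145*1/133351 = 145183/59414 - 118145/133351 = 12340831203/7922916314 ≈ 1.5576)
(-454252 + d)/(100657 + 337056) = (-454252 + 12340831203/7922916314)/(100657 + 337056) = -3598988240635925/7922916314/437713 = -3598988240635925/7922916314*1/437713 = -3598988240635925/3467963468549882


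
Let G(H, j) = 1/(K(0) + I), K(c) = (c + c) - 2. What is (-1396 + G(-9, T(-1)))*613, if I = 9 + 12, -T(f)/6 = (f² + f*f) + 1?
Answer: -16258599/19 ≈ -8.5572e+5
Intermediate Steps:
T(f) = -6 - 12*f² (T(f) = -6*((f² + f*f) + 1) = -6*((f² + f²) + 1) = -6*(2*f² + 1) = -6*(1 + 2*f²) = -6 - 12*f²)
I = 21
K(c) = -2 + 2*c (K(c) = 2*c - 2 = -2 + 2*c)
G(H, j) = 1/19 (G(H, j) = 1/((-2 + 2*0) + 21) = 1/((-2 + 0) + 21) = 1/(-2 + 21) = 1/19)
(-1396 + G(-9, T(-1)))*613 = (-1396 + 1/19)*613 = -26523/19*613 = -16258599/19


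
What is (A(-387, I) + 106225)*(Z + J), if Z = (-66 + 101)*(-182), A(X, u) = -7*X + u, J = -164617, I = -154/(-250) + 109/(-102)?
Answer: -237484310923523/12750 ≈ -1.8626e+10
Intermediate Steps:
I = -5771/12750 (I = -154*(-1/250) + 109*(-1/102) = 77/125 - 109/102 = -5771/12750 ≈ -0.45263)
A(X, u) = u - 7*X
Z = -6370 (Z = 35*(-182) = -6370)
(A(-387, I) + 106225)*(Z + J) = ((-5771/12750 - 7*(-387)) + 106225)*(-6370 - 164617) = ((-5771/12750 + 2709) + 106225)*(-170987) = (34533979/12750 + 106225)*(-170987) = (1388902729/12750)*(-170987) = -237484310923523/12750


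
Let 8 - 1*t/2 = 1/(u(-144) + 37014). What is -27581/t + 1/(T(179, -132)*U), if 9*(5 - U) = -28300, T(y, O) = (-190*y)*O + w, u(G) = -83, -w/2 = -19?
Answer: -32404235884059937141/18797941310760985 ≈ -1723.8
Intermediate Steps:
w = 38 (w = -2*(-19) = 38)
T(y, O) = 38 - 190*O*y (T(y, O) = (-190*y)*O + 38 = -190*O*y + 38 = 38 - 190*O*y)
t = 590894/36931 (t = 16 - 2/(-83 + 37014) = 16 - 2/36931 = 590894/36931 ≈ 16.000)
U = 28345/9 (U = 5 - ⅑*(-28300) = 5 + 28300/9 = 28345/9 ≈ 3149.4)
-27581/t + 1/(T(179, -132)*U) = -27581/590894/36931 + 1/((38 - 190*(-132)*179)*(28345/9)) = -27581*36931/590894 + (9/28345)/(38 + 4489320) = -1018593911/590894 + (9/28345)/4489358 = -1018593911/590894 + (1/4489358)*(9/28345) = -1018593911/590894 + 9/127250852510 = -32404235884059937141/18797941310760985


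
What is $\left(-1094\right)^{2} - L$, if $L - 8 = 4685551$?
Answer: $-3488723$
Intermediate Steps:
$L = 4685559$ ($L = 8 + 4685551 = 4685559$)
$\left(-1094\right)^{2} - L = \left(-1094\right)^{2} - 4685559 = 1196836 - 4685559 = -3488723$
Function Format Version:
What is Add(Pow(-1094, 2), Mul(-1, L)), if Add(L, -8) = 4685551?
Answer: -3488723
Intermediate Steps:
L = 4685559 (L = Add(8, 4685551) = 4685559)
Add(Pow(-1094, 2), Mul(-1, L)) = Add(Pow(-1094, 2), Mul(-1, 4685559)) = Add(1196836, -4685559) = -3488723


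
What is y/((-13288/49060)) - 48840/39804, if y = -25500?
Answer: 47154686680/500867 ≈ 94146.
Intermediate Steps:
y/((-13288/49060)) - 48840/39804 = -25500/((-13288/49060)) - 48840/39804 = -25500/((-13288*1/49060)) - 48840*1/39804 = -25500/(-302/1115) - 4070/3317 = -25500*(-1115/302) - 4070/3317 = 14216250/151 - 4070/3317 = 47154686680/500867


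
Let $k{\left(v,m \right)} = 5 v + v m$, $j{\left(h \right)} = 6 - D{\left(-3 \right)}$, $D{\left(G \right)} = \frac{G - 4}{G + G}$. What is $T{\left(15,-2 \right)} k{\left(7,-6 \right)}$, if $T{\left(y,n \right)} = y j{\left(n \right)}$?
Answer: $- \frac{1015}{2} \approx -507.5$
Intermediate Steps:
$D{\left(G \right)} = \frac{-4 + G}{2 G}$
$j{\left(h \right)} = \frac{29}{6}$ ($j{\left(h \right)} = 6 - \frac{-4 - 3}{2 \left(-3\right)} = 6 - \frac{1}{2} \left(- \frac{1}{3}\right) \left(-7\right) = 6 - \frac{7}{6} = \frac{29}{6}$)
$T{\left(y,n \right)} = \frac{29 y}{6}$ ($T{\left(y,n \right)} = y \frac{29}{6} = \frac{29 y}{6}$)
$k{\left(v,m \right)} = 5 v + m v$
$T{\left(15,-2 \right)} k{\left(7,-6 \right)} = \frac{29}{6} \cdot 15 \cdot 7 \left(5 - 6\right) = \frac{145 \cdot 7 \left(-1\right)}{2} = \frac{145}{2} \left(-7\right) = - \frac{1015}{2}$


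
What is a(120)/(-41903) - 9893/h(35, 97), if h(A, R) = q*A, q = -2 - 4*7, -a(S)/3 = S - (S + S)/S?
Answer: 414918079/43998150 ≈ 9.4304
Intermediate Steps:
a(S) = 6 - 3*S (a(S) = -3*(S - (S + S)/S) = -3*(S - 2*S/S) = -3*(S - 1*2) = -3*(S - 2) = -3*(-2 + S) = 6 - 3*S)
q = -30 (q = -2 - 28 = -30)
h(A, R) = -30*A
a(120)/(-41903) - 9893/h(35, 97) = (6 - 3*120)/(-41903) - 9893/((-30*35)) = (6 - 360)*(-1/41903) - 9893/(-1050) = -354*(-1/41903) - 9893*(-1/1050) = 354/41903 + 9893/1050 = 414918079/43998150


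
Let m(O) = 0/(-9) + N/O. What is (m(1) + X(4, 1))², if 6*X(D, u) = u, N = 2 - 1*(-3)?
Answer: 961/36 ≈ 26.694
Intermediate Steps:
N = 5 (N = 2 + 3 = 5)
X(D, u) = u/6
m(O) = 5/O (m(O) = 0/(-9) + 5/O = 0*(-⅑) + 5/O = 0 + 5/O = 5/O)
(m(1) + X(4, 1))² = (5/1 + (⅙)*1)² = (5*1 + ⅙)² = (5 + ⅙)² = (31/6)² = 961/36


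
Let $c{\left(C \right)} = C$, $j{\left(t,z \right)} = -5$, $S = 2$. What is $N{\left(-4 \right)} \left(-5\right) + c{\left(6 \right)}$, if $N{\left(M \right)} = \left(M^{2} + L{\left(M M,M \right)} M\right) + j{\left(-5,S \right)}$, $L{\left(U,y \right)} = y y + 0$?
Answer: $271$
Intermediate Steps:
$L{\left(U,y \right)} = y^{2}$ ($L{\left(U,y \right)} = y^{2} + 0 = y^{2}$)
$N{\left(M \right)} = -5 + M^{2} + M^{3}$ ($N{\left(M \right)} = \left(M^{2} + M^{2} M\right) - 5 = \left(M^{2} + M^{3}\right) - 5 = -5 + M^{2} + M^{3}$)
$N{\left(-4 \right)} \left(-5\right) + c{\left(6 \right)} = \left(-5 + \left(-4\right)^{2} + \left(-4\right)^{3}\right) \left(-5\right) + 6 = \left(-5 + 16 - 64\right) \left(-5\right) + 6 = \left(-53\right) \left(-5\right) + 6 = 265 + 6 = 271$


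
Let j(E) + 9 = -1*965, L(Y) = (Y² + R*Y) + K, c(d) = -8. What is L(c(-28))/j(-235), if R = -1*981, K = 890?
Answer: -4401/487 ≈ -9.0370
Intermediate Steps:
R = -981
L(Y) = 890 + Y² - 981*Y (L(Y) = (Y² - 981*Y) + 890 = 890 + Y² - 981*Y)
j(E) = -974 (j(E) = -9 - 1*965 = -9 - 965 = -974)
L(c(-28))/j(-235) = (890 + (-8)² - 981*(-8))/(-974) = (890 + 64 + 7848)*(-1/974) = 8802*(-1/974) = -4401/487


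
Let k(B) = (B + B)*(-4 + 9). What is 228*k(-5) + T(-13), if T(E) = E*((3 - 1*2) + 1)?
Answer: -11426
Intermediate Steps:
T(E) = 2*E (T(E) = E*((3 - 2) + 1) = E*(1 + 1) = E*2 = 2*E)
k(B) = 10*B (k(B) = (2*B)*5 = 10*B)
228*k(-5) + T(-13) = 228*(10*(-5)) + 2*(-13) = 228*(-50) - 26 = -11400 - 26 = -11426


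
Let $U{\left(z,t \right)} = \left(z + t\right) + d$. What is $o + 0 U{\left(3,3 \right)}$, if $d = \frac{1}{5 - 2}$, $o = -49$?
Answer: $-49$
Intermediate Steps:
$d = \frac{1}{3} \approx 0.33333$
$U{\left(z,t \right)} = \frac{1}{3} + t + z$ ($U{\left(z,t \right)} = \left(z + t\right) + \frac{1}{3} = \left(t + z\right) + \frac{1}{3} = \frac{1}{3} + t + z$)
$o + 0 U{\left(3,3 \right)} = -49 + 0 \left(\frac{1}{3} + 3 + 3\right) = -49 + 0 \cdot \frac{19}{3} = -49 + 0 = -49$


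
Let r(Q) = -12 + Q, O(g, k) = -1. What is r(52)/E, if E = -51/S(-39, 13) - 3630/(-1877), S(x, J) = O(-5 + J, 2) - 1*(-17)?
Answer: -1201280/37647 ≈ -31.909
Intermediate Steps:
S(x, J) = 16 (S(x, J) = -1 - 1*(-17) = -1 + 17 = 16)
E = -37647/30032 (E = -51/16 - 3630/(-1877) = -51*1/16 - 3630*(-1/1877) = -51/16 + 3630/1877 = -37647/30032 ≈ -1.2536)
r(52)/E = (-12 + 52)/(-37647/30032) = 40*(-30032/37647) = -1201280/37647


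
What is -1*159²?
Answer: -25281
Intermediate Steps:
-1*159² = -1*25281 = -25281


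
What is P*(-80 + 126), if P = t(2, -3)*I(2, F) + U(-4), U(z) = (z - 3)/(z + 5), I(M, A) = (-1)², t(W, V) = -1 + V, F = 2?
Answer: -506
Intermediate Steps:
I(M, A) = 1
U(z) = (-3 + z)/(5 + z)
P = -11 (P = (-1 - 3)*1 + (-3 - 4)/(5 - 4) = -4*1 - 7/1 = -4 + 1*(-7) = -4 - 7 = -11)
P*(-80 + 126) = -11*(-80 + 126) = -11*46 = -506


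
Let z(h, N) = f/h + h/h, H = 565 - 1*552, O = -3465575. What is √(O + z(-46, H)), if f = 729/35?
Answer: 11*I*√74240624290/1610 ≈ 1861.6*I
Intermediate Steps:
f = 729/35 (f = 729*(1/35) = 729/35 ≈ 20.829)
H = 13 (H = 565 - 552 = 13)
z(h, N) = 1 + 729/(35*h) (z(h, N) = 729/(35*h) + h/h = 729/(35*h) + 1 = 1 + 729/(35*h))
√(O + z(-46, H)) = √(-3465575 + (729/35 - 46)/(-46)) = √(-3465575 - 1/46*(-881/35)) = √(-3465575 + 881/1610) = √(-5579574869/1610) = 11*I*√74240624290/1610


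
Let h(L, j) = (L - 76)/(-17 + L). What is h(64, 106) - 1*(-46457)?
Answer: 2183467/47 ≈ 46457.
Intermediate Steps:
h(L, j) = (-76 + L)/(-17 + L)
h(64, 106) - 1*(-46457) = (-76 + 64)/(-17 + 64) - 1*(-46457) = -12/47 + 46457 = 2183467/47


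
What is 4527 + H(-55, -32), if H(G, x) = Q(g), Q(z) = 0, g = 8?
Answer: 4527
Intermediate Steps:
H(G, x) = 0
4527 + H(-55, -32) = 4527 + 0 = 4527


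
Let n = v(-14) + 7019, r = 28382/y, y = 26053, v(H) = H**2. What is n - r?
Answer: 187944013/26053 ≈ 7213.9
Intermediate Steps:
r = 28382/26053 ≈ 1.0894
n = 7215 (n = (-14)**2 + 7019 = 196 + 7019 = 7215)
n - r = 7215 - 1*28382/26053 = 7215 - 28382/26053 = 187944013/26053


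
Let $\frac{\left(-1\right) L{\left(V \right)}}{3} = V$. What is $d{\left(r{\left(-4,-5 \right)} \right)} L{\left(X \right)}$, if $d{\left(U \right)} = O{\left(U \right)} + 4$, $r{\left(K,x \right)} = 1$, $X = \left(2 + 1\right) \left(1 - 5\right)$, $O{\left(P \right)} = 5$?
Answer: $324$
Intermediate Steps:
$X = -12$ ($X = 3 \left(-4\right) = -12$)
$d{\left(U \right)} = 9$ ($d{\left(U \right)} = 5 + 4 = 9$)
$L{\left(V \right)} = - 3 V$
$d{\left(r{\left(-4,-5 \right)} \right)} L{\left(X \right)} = 9 \left(\left(-3\right) \left(-12\right)\right) = 9 \cdot 36 = 324$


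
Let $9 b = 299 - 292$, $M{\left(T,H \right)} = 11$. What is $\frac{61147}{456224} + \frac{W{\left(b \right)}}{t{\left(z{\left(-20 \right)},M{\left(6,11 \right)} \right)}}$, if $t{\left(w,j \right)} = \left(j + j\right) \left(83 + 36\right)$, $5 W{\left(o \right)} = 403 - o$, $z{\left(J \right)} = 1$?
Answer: $\frac{885525895}{5374774944} \approx 0.16476$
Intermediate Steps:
$b = \frac{7}{9}$ ($b = \frac{299 - 292}{9} = \frac{1}{9} \cdot 7 = \frac{7}{9} \approx 0.77778$)
$W{\left(o \right)} = \frac{403}{5} - \frac{o}{5}$ ($W{\left(o \right)} = \frac{403 - o}{5} = \frac{403}{5} - \frac{o}{5}$)
$t{\left(w,j \right)} = 238 j$ ($t{\left(w,j \right)} = 2 j 119 = 238 j$)
$\frac{61147}{456224} + \frac{W{\left(b \right)}}{t{\left(z{\left(-20 \right)},M{\left(6,11 \right)} \right)}} = \frac{61147}{456224} + \frac{\frac{403}{5} - \frac{7}{45}}{238 \cdot 11} = 61147 \cdot \frac{1}{456224} + \frac{\frac{403}{5} - \frac{7}{45}}{2618} = \frac{61147}{456224} + \frac{724}{9} \cdot \frac{1}{2618} = \frac{61147}{456224} + \frac{362}{11781} = \frac{885525895}{5374774944}$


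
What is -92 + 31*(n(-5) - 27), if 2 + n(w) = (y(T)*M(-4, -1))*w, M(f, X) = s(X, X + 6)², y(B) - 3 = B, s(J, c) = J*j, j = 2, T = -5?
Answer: 249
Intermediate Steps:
s(J, c) = 2*J (s(J, c) = J*2 = 2*J)
y(B) = 3 + B
M(f, X) = 4*X² (M(f, X) = (2*X)² = 4*X²)
n(w) = -2 - 8*w (n(w) = -2 + ((3 - 5)*(4*(-1)²))*w = -2 + (-8)*w = -2 + (-2*4)*w = -2 - 8*w)
-92 + 31*(n(-5) - 27) = -92 + 31*((-2 - 8*(-5)) - 27) = -92 + 31*((-2 + 40) - 27) = -92 + 31*(38 - 27) = -92 + 31*11 = -92 + 341 = 249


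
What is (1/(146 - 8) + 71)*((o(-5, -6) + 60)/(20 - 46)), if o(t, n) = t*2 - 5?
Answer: -146985/1196 ≈ -122.90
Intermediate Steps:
o(t, n) = -5 + 2*t (o(t, n) = 2*t - 5 = -5 + 2*t)
(1/(146 - 8) + 71)*((o(-5, -6) + 60)/(20 - 46)) = (1/(146 - 8) + 71)*(((-5 + 2*(-5)) + 60)/(20 - 46)) = (1/138 + 71)*(((-5 - 10) + 60)/(-26)) = (1/138 + 71)*((-15 + 60)*(-1/26)) = 9799*(45*(-1/26))/138 = (9799/138)*(-45/26) = -146985/1196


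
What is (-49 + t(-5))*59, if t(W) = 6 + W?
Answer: -2832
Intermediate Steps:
(-49 + t(-5))*59 = (-49 + (6 - 5))*59 = (-49 + 1)*59 = -48*59 = -2832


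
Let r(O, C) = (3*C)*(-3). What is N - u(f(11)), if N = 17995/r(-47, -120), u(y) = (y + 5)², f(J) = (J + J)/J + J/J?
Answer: -10225/216 ≈ -47.338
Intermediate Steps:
f(J) = 3 (f(J) = (2*J)/J + 1 = 2 + 1 = 3)
r(O, C) = -9*C
u(y) = (5 + y)²
N = 3599/216 (N = 17995/((-9*(-120))) = 17995/1080 = 17995*(1/1080) = 3599/216 ≈ 16.662)
N - u(f(11)) = 3599/216 - (5 + 3)² = 3599/216 - 1*8² = 3599/216 - 1*64 = 3599/216 - 64 = -10225/216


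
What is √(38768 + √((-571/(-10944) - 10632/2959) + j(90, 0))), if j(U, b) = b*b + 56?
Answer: √(17645461488559872 + 337326*√95508097452097)/674652 ≈ 196.91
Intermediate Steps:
j(U, b) = 56 + b² (j(U, b) = b² + 56 = 56 + b²)
√(38768 + √((-571/(-10944) - 10632/2959) + j(90, 0))) = √(38768 + √((-571/(-10944) - 10632/2959) + (56 + 0²))) = √(38768 + √((-571*(-1/10944) - 10632*1/2959) + (56 + 0))) = √(38768 + √((571/10944 - 10632/2959) + 56)) = √(38768 + √(-114667019/32383296 + 56)) = √(38768 + √(1698797557/32383296)) = √(38768 + √95508097452097/1349304)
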